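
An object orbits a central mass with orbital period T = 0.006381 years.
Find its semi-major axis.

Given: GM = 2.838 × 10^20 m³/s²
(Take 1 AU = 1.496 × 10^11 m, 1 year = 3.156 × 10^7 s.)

Convert to SI: T = 0.006381 years = 201384 s.
Invert Kepler's third law: a = (GM · T² / (4π²))^(1/3).
Substituting T = 201384 s and GM = 2.838e+20 m³/s²:
a = (2.838e+20 · (201384)² / (4π²))^(1/3) m
a ≈ 6.631e+09 m = 0.04432 AU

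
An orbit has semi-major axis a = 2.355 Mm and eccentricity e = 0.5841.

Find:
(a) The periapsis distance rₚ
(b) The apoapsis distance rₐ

Convert to SI: a = 2.355 Mm = 2.355e+06 m.
(a) rₚ = a(1 − e) = 2.355e+06 · (1 − 0.5841) = 2.355e+06 · 0.4159 ≈ 9.794e+05 m = 979.4 km.
(b) rₐ = a(1 + e) = 2.355e+06 · (1 + 0.5841) = 2.355e+06 · 1.5841 ≈ 3.731e+06 m = 3.731 Mm.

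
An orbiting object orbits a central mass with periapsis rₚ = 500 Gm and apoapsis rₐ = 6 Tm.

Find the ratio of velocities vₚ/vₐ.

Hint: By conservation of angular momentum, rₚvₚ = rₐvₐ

Convert to SI: rₚ = 500 Gm = 5e+11 m; rₐ = 6 Tm = 6e+12 m.
Conservation of angular momentum gives rₚvₚ = rₐvₐ, so vₚ/vₐ = rₐ/rₚ.
vₚ/vₐ = 6e+12 / 5e+11 ≈ 12.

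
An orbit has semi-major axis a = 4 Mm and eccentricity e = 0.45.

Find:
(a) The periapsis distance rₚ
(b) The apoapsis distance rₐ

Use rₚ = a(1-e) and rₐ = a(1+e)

Convert to SI: a = 4 Mm = 4e+06 m.
(a) rₚ = a(1 − e) = 4e+06 · (1 − 0.45) = 4e+06 · 0.55 ≈ 2.2e+06 m = 2.2 Mm.
(b) rₐ = a(1 + e) = 4e+06 · (1 + 0.45) = 4e+06 · 1.45 ≈ 5.8e+06 m = 5.8 Mm.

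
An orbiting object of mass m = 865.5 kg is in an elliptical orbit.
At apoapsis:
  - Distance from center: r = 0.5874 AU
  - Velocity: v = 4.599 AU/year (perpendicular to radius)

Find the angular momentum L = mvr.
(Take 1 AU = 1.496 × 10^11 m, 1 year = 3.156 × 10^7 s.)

Convert to SI: r = 0.5874 AU = 8.7875e+10 m; v = 4.599 AU/year = 21800.1 m/s.
Since v is perpendicular to r, L = m · v · r.
L = 865.5 · 21800.1 · 8.7875e+10 kg·m²/s ≈ 1.658e+18 kg·m²/s.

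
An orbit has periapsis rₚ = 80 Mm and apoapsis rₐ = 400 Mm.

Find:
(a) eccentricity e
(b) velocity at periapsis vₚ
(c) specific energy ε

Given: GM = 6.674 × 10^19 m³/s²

Convert to SI: rₚ = 80 Mm = 8e+07 m; rₐ = 400 Mm = 4e+08 m.
(a) e = (rₐ − rₚ)/(rₐ + rₚ) = (4e+08 − 8e+07)/(4e+08 + 8e+07) ≈ 0.6667
(b) With a = (rₚ + rₐ)/2 = 2.4e+08 m, vₚ = √(GM (2/rₚ − 1/a)) = √(6.674e+19 · (2/8e+07 − 1/2.4e+08)) m/s ≈ 1.179e+06 m/s
(c) With a = (rₚ + rₐ)/2 = 2.4e+08 m, ε = −GM/(2a) = −6.674e+19/(2 · 2.4e+08) J/kg ≈ -1.39e+11 J/kg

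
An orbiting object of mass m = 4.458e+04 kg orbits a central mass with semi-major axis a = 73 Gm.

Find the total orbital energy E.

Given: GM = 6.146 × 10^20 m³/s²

Convert to SI: a = 73 Gm = 7.3e+10 m.
E = −GMm / (2a).
E = −6.146e+20 · 4.458e+04 / (2 · 7.3e+10) J ≈ -1.877e+14 J = -187.7 TJ.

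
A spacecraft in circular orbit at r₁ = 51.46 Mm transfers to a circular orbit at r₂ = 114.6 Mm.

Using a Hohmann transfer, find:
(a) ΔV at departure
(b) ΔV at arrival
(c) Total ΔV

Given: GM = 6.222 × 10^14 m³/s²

Convert to SI: r₁ = 51.46 Mm = 5.146e+07 m; r₂ = 114.6 Mm = 1.146e+08 m.
Transfer semi-major axis: a_t = (r₁ + r₂)/2 = (5.146e+07 + 1.146e+08)/2 = 8.303e+07 m.
Circular speeds: v₁ = √(GM/r₁) = 3477.2 m/s, v₂ = √(GM/r₂) = 2330.09 m/s.
Transfer speeds (vis-viva v² = GM(2/r − 1/a_t)): v₁ᵗ = 4085.12 m/s, v₂ᵗ = 1834.38 m/s.
(a) ΔV₁ = |v₁ᵗ − v₁| ≈ 607.9 m/s = 607.9 m/s.
(b) ΔV₂ = |v₂ − v₂ᵗ| ≈ 495.7 m/s = 495.7 m/s.
(c) ΔV_total = ΔV₁ + ΔV₂ ≈ 1104 m/s = 1.104 km/s.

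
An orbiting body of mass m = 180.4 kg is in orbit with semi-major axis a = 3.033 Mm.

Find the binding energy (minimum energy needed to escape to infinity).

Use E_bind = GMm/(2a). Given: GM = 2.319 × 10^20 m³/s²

Convert to SI: a = 3.033 Mm = 3.033e+06 m.
Total orbital energy is E = −GMm/(2a); binding energy is E_bind = −E = GMm/(2a).
E_bind = 2.319e+20 · 180.4 / (2 · 3.033e+06) J ≈ 6.897e+15 J = 6.897 PJ.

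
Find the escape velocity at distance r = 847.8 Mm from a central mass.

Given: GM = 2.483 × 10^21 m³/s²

Convert to SI: r = 847.8 Mm = 8.478e+08 m.
Escape velocity comes from setting total energy to zero: ½v² − GM/r = 0 ⇒ v_esc = √(2GM / r).
v_esc = √(2 · 2.483e+21 / 8.478e+08) m/s ≈ 2.42e+06 m/s = 2420 km/s.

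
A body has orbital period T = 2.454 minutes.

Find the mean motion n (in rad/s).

Convert to SI: T = 2.454 minutes = 147.24 s.
n = 2π / T.
n = 2π / 147.24 s ≈ 0.04267 rad/s.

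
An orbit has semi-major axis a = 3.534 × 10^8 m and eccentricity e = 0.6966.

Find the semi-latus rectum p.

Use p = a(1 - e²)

p = a (1 − e²).
p = 3.534e+08 · (1 − (0.6966)²) = 3.534e+08 · 0.514748 ≈ 1.819e+08 m = 1.819 × 10^8 m.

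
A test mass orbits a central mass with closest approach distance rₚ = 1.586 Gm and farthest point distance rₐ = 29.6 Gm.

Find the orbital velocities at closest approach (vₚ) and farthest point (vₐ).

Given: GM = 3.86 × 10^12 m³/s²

Convert to SI: rₚ = 1.586 Gm = 1.586e+09 m; rₐ = 29.6 Gm = 2.96e+10 m.
Use the vis-viva equation v² = GM(2/r − 1/a) with a = (rₚ + rₐ)/2 = (1.586e+09 + 2.96e+10)/2 = 1.5593e+10 m.
vₚ = √(GM · (2/rₚ − 1/a)) = √(3.86e+12 · (2/1.586e+09 − 1/1.5593e+10)) m/s ≈ 67.97 m/s = 67.97 m/s.
vₐ = √(GM · (2/rₐ − 1/a)) = √(3.86e+12 · (2/2.96e+10 − 1/1.5593e+10)) m/s ≈ 3.642 m/s = 3.642 m/s.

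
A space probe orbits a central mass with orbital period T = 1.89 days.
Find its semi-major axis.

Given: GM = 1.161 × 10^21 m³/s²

Convert to SI: T = 1.89 days = 163296 s.
Invert Kepler's third law: a = (GM · T² / (4π²))^(1/3).
Substituting T = 163296 s and GM = 1.161e+21 m³/s²:
a = (1.161e+21 · (163296)² / (4π²))^(1/3) m
a ≈ 9.222e+09 m = 9.222 × 10^9 m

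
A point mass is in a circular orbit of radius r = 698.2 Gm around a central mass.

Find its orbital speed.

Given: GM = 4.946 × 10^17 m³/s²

Convert to SI: r = 698.2 Gm = 6.982e+11 m.
For a circular orbit, gravity supplies the centripetal force, so v = √(GM / r).
v = √(4.946e+17 / 6.982e+11) m/s ≈ 841.7 m/s = 841.7 m/s.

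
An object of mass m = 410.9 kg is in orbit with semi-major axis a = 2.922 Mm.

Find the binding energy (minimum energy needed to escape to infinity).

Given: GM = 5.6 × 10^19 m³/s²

Convert to SI: a = 2.922 Mm = 2.922e+06 m.
Total orbital energy is E = −GMm/(2a); binding energy is E_bind = −E = GMm/(2a).
E_bind = 5.6e+19 · 410.9 / (2 · 2.922e+06) J ≈ 3.937e+15 J = 3.937 PJ.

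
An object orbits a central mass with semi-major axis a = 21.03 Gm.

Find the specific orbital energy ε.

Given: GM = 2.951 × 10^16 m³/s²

Convert to SI: a = 21.03 Gm = 2.103e+10 m.
ε = −GM / (2a).
ε = −2.951e+16 / (2 · 2.103e+10) J/kg ≈ -7.016e+05 J/kg = -701.6 kJ/kg.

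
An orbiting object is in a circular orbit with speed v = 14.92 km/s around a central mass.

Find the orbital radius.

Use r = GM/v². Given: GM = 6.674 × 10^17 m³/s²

Convert to SI: v = 14.92 km/s = 14920 m/s.
For a circular orbit, v² = GM / r, so r = GM / v².
r = 6.674e+17 / (14920)² m ≈ 2.998e+09 m = 2.998 Gm.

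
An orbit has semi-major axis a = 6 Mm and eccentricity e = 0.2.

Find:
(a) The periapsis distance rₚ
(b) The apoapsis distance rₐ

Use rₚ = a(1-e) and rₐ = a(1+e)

Convert to SI: a = 6 Mm = 6e+06 m.
(a) rₚ = a(1 − e) = 6e+06 · (1 − 0.2) = 6e+06 · 0.8 ≈ 4.8e+06 m = 4.8 Mm.
(b) rₐ = a(1 + e) = 6e+06 · (1 + 0.2) = 6e+06 · 1.2 ≈ 7.2e+06 m = 7.2 Mm.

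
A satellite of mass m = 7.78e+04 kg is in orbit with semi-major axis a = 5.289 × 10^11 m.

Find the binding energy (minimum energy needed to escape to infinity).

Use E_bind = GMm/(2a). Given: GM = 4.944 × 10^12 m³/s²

Total orbital energy is E = −GMm/(2a); binding energy is E_bind = −E = GMm/(2a).
E_bind = 4.944e+12 · 7.78e+04 / (2 · 5.289e+11) J ≈ 3.636e+05 J = 363.6 kJ.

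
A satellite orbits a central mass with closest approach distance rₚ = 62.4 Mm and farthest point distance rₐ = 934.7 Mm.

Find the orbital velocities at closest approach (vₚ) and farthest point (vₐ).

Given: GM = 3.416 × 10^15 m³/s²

Convert to SI: rₚ = 62.4 Mm = 6.24e+07 m; rₐ = 934.7 Mm = 9.347e+08 m.
Use the vis-viva equation v² = GM(2/r − 1/a) with a = (rₚ + rₐ)/2 = (6.24e+07 + 9.347e+08)/2 = 4.9855e+08 m.
vₚ = √(GM · (2/rₚ − 1/a)) = √(3.416e+15 · (2/6.24e+07 − 1/4.9855e+08)) m/s ≈ 1.013e+04 m/s = 10.13 km/s.
vₐ = √(GM · (2/rₐ − 1/a)) = √(3.416e+15 · (2/9.347e+08 − 1/4.9855e+08)) m/s ≈ 676.3 m/s = 676.3 m/s.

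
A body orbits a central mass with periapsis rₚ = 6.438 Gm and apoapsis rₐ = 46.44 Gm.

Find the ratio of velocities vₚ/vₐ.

Convert to SI: rₚ = 6.438 Gm = 6.438e+09 m; rₐ = 46.44 Gm = 4.644e+10 m.
Conservation of angular momentum gives rₚvₚ = rₐvₐ, so vₚ/vₐ = rₐ/rₚ.
vₚ/vₐ = 4.644e+10 / 6.438e+09 ≈ 7.213.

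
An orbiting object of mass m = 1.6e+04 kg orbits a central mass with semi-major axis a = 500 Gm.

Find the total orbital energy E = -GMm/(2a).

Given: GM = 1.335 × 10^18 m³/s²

Convert to SI: a = 500 Gm = 5e+11 m.
E = −GMm / (2a).
E = −1.335e+18 · 1.6e+04 / (2 · 5e+11) J ≈ -2.136e+10 J = -21.36 GJ.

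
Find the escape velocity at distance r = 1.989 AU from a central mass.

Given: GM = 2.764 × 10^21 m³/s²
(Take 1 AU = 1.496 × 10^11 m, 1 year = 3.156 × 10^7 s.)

Convert to SI: r = 1.989 AU = 2.97554e+11 m.
Escape velocity comes from setting total energy to zero: ½v² − GM/r = 0 ⇒ v_esc = √(2GM / r).
v_esc = √(2 · 2.764e+21 / 2.97554e+11) m/s ≈ 1.363e+05 m/s = 28.75 AU/year.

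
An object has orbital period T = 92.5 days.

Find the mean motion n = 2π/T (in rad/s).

Convert to SI: T = 92.5 days = 7.992e+06 s.
n = 2π / T.
n = 2π / 7.992e+06 s ≈ 7.862e-07 rad/s.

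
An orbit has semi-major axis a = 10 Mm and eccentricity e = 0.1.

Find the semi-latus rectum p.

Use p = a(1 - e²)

Convert to SI: a = 10 Mm = 1e+07 m.
p = a (1 − e²).
p = 1e+07 · (1 − (0.1)²) = 1e+07 · 0.99 ≈ 9.9e+06 m = 9.9 Mm.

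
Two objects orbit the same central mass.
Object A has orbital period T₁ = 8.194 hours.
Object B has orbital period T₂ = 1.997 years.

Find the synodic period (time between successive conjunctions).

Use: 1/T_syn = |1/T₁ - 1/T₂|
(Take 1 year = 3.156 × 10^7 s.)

Convert to SI: T₁ = 8.194 hours = 29498.4 s; T₂ = 1.997 years = 6.30253e+07 s.
T_syn = |T₁ · T₂ / (T₁ − T₂)|.
T_syn = |29498.4 · 6.30253e+07 / (29498.4 − 6.30253e+07)| s ≈ 2.951e+04 s = 8.198 hours.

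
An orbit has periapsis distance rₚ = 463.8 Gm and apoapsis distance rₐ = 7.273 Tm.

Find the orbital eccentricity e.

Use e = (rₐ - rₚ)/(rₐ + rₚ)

Convert to SI: rₚ = 463.8 Gm = 4.638e+11 m; rₐ = 7.273 Tm = 7.273e+12 m.
e = (rₐ − rₚ) / (rₐ + rₚ).
e = (7.273e+12 − 4.638e+11) / (7.273e+12 + 4.638e+11) = 6.8092e+12 / 7.7368e+12 ≈ 0.8801.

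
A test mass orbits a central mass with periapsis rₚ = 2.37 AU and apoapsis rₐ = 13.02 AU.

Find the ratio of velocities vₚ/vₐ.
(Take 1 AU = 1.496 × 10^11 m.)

Convert to SI: rₚ = 2.37 AU = 3.54552e+11 m; rₐ = 13.02 AU = 1.94779e+12 m.
Conservation of angular momentum gives rₚvₚ = rₐvₐ, so vₚ/vₐ = rₐ/rₚ.
vₚ/vₐ = 1.94779e+12 / 3.54552e+11 ≈ 5.494.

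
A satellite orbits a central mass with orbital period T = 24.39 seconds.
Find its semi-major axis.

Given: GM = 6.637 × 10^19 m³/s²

Invert Kepler's third law: a = (GM · T² / (4π²))^(1/3).
Substituting T = 24.39 s and GM = 6.637e+19 m³/s²:
a = (6.637e+19 · (24.39)² / (4π²))^(1/3) m
a ≈ 1e+07 m = 10 Mm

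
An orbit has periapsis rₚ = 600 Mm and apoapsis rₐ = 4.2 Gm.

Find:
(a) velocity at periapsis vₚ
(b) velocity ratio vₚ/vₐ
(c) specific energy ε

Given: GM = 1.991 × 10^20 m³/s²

Convert to SI: rₚ = 600 Mm = 6e+08 m; rₐ = 4.2 Gm = 4.2e+09 m.
(a) With a = (rₚ + rₐ)/2 = 2.4e+09 m, vₚ = √(GM (2/rₚ − 1/a)) = √(1.991e+20 · (2/6e+08 − 1/2.4e+09)) m/s ≈ 7.62e+05 m/s
(b) Conservation of angular momentum (rₚvₚ = rₐvₐ) gives vₚ/vₐ = rₐ/rₚ = 4.2e+09/6e+08 ≈ 7
(c) With a = (rₚ + rₐ)/2 = 2.4e+09 m, ε = −GM/(2a) = −1.991e+20/(2 · 2.4e+09) J/kg ≈ -4.148e+10 J/kg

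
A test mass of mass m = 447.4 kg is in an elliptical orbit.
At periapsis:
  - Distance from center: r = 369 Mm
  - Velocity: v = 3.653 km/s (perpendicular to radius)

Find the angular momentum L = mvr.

Convert to SI: r = 369 Mm = 3.69e+08 m; v = 3.653 km/s = 3653 m/s.
Since v is perpendicular to r, L = m · v · r.
L = 447.4 · 3653 · 3.69e+08 kg·m²/s ≈ 6.031e+14 kg·m²/s.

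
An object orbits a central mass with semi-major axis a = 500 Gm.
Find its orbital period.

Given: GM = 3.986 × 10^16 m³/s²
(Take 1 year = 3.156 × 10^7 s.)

Convert to SI: a = 500 Gm = 5e+11 m.
Kepler's third law: T = 2π √(a³ / GM).
Substituting a = 5e+11 m and GM = 3.986e+16 m³/s²:
T = 2π √((5e+11)³ / 3.986e+16) s
T ≈ 1.113e+10 s = 352.6 years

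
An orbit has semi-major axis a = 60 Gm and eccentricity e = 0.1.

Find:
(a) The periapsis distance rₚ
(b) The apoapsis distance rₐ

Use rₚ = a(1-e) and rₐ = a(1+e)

Convert to SI: a = 60 Gm = 6e+10 m.
(a) rₚ = a(1 − e) = 6e+10 · (1 − 0.1) = 6e+10 · 0.9 ≈ 5.4e+10 m = 54 Gm.
(b) rₐ = a(1 + e) = 6e+10 · (1 + 0.1) = 6e+10 · 1.1 ≈ 6.6e+10 m = 66 Gm.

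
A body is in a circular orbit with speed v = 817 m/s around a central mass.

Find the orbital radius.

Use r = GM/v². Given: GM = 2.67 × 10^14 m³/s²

For a circular orbit, v² = GM / r, so r = GM / v².
r = 2.67e+14 / (817)² m ≈ 4e+08 m = 400 Mm.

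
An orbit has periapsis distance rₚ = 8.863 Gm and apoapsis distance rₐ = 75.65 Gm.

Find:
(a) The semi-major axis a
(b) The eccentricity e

Convert to SI: rₚ = 8.863 Gm = 8.863e+09 m; rₐ = 75.65 Gm = 7.565e+10 m.
(a) a = (rₚ + rₐ) / 2 = (8.863e+09 + 7.565e+10) / 2 ≈ 4.226e+10 m = 42.26 Gm.
(b) e = (rₐ − rₚ) / (rₐ + rₚ) = (7.565e+10 − 8.863e+09) / (7.565e+10 + 8.863e+09) ≈ 0.7903.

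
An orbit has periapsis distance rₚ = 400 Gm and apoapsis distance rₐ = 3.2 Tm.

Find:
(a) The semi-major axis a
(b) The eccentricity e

Convert to SI: rₚ = 400 Gm = 4e+11 m; rₐ = 3.2 Tm = 3.2e+12 m.
(a) a = (rₚ + rₐ) / 2 = (4e+11 + 3.2e+12) / 2 ≈ 1.8e+12 m = 1.8 Tm.
(b) e = (rₐ − rₚ) / (rₐ + rₚ) = (3.2e+12 − 4e+11) / (3.2e+12 + 4e+11) ≈ 0.7778.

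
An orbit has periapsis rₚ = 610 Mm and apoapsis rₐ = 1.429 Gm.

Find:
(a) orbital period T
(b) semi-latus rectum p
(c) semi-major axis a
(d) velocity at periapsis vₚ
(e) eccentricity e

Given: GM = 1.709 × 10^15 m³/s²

Convert to SI: rₚ = 610 Mm = 6.1e+08 m; rₐ = 1.429 Gm = 1.429e+09 m.
(a) With a = (rₚ + rₐ)/2 = 1.0195e+09 m, T = 2π √(a³/GM) = 2π √((1.0195e+09)³/1.709e+15) s ≈ 4.948e+06 s
(b) From a = (rₚ + rₐ)/2 = 1.0195e+09 m and e = (rₐ − rₚ)/(rₐ + rₚ) = 0.401667, p = a(1 − e²) = 1.0195e+09 · (1 − (0.401667)²) ≈ 8.55e+08 m
(c) a = (rₚ + rₐ)/2 = (6.1e+08 + 1.429e+09)/2 ≈ 1.02e+09 m
(d) With a = (rₚ + rₐ)/2 = 1.0195e+09 m, vₚ = √(GM (2/rₚ − 1/a)) = √(1.709e+15 · (2/6.1e+08 − 1/1.0195e+09)) m/s ≈ 1982 m/s
(e) e = (rₐ − rₚ)/(rₐ + rₚ) = (1.429e+09 − 6.1e+08)/(1.429e+09 + 6.1e+08) ≈ 0.4017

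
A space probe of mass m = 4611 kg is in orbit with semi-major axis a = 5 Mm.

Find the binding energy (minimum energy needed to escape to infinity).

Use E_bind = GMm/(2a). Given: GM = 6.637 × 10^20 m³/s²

Convert to SI: a = 5 Mm = 5e+06 m.
Total orbital energy is E = −GMm/(2a); binding energy is E_bind = −E = GMm/(2a).
E_bind = 6.637e+20 · 4611 / (2 · 5e+06) J ≈ 3.06e+17 J = 306 PJ.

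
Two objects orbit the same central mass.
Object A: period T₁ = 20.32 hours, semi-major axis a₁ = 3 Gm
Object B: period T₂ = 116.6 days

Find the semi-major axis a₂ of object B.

Convert to SI: T₁ = 20.32 hours = 73152 s; a₁ = 3 Gm = 3e+09 m; T₂ = 116.6 days = 1.00742e+07 s.
Kepler's third law: (T₁/T₂)² = (a₁/a₂)³ ⇒ a₂ = a₁ · (T₂/T₁)^(2/3).
T₂/T₁ = 1.00742e+07 / 73152 = 137.717.
a₂ = 3e+09 · (137.717)^(2/3) m ≈ 8e+10 m = 80 Gm.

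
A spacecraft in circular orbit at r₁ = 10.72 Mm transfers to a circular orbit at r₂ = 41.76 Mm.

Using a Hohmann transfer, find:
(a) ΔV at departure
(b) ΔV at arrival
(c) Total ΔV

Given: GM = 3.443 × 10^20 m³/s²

Convert to SI: r₁ = 10.72 Mm = 1.072e+07 m; r₂ = 41.76 Mm = 4.176e+07 m.
Transfer semi-major axis: a_t = (r₁ + r₂)/2 = (1.072e+07 + 4.176e+07)/2 = 2.624e+07 m.
Circular speeds: v₁ = √(GM/r₁) = 5.66723e+06 m/s, v₂ = √(GM/r₂) = 2.87136e+06 m/s.
Transfer speeds (vis-viva v² = GM(2/r − 1/a_t)): v₁ᵗ = 7.1494e+06 m/s, v₂ᵗ = 1.83529e+06 m/s.
(a) ΔV₁ = |v₁ᵗ − v₁| ≈ 1.482e+06 m/s = 1482 km/s.
(b) ΔV₂ = |v₂ − v₂ᵗ| ≈ 1.036e+06 m/s = 1036 km/s.
(c) ΔV_total = ΔV₁ + ΔV₂ ≈ 2.518e+06 m/s = 2518 km/s.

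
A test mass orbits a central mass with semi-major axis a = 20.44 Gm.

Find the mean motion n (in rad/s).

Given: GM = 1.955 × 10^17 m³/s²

Convert to SI: a = 20.44 Gm = 2.044e+10 m.
n = √(GM / a³).
n = √(1.955e+17 / (2.044e+10)³) rad/s ≈ 1.513e-07 rad/s.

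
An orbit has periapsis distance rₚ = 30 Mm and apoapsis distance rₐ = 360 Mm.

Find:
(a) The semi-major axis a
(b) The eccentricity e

Convert to SI: rₚ = 30 Mm = 3e+07 m; rₐ = 360 Mm = 3.6e+08 m.
(a) a = (rₚ + rₐ) / 2 = (3e+07 + 3.6e+08) / 2 ≈ 1.95e+08 m = 195 Mm.
(b) e = (rₐ − rₚ) / (rₐ + rₚ) = (3.6e+08 − 3e+07) / (3.6e+08 + 3e+07) ≈ 0.8462.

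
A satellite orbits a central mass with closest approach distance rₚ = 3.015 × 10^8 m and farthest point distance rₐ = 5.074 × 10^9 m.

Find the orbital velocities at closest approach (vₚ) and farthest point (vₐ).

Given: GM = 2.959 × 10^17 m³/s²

Use the vis-viva equation v² = GM(2/r − 1/a) with a = (rₚ + rₐ)/2 = (3.015e+08 + 5.074e+09)/2 = 2.68775e+09 m.
vₚ = √(GM · (2/rₚ − 1/a)) = √(2.959e+17 · (2/3.015e+08 − 1/2.68775e+09)) m/s ≈ 4.304e+04 m/s = 43.04 km/s.
vₐ = √(GM · (2/rₐ − 1/a)) = √(2.959e+17 · (2/5.074e+09 − 1/2.68775e+09)) m/s ≈ 2558 m/s = 2.558 km/s.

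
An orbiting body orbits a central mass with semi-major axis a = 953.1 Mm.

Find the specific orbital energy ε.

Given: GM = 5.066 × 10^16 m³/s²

Convert to SI: a = 953.1 Mm = 9.531e+08 m.
ε = −GM / (2a).
ε = −5.066e+16 / (2 · 9.531e+08) J/kg ≈ -2.658e+07 J/kg = -26.58 MJ/kg.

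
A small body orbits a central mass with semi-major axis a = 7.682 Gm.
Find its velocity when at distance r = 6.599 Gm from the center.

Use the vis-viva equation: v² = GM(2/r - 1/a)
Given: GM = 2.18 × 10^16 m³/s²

Convert to SI: a = 7.682 Gm = 7.682e+09 m; r = 6.599 Gm = 6.599e+09 m.
Vis-viva: v = √(GM · (2/r − 1/a)).
2/r − 1/a = 2/6.599e+09 − 1/7.682e+09 = 1.72902e-10 m⁻¹.
v = √(2.18e+16 · 1.72902e-10) m/s ≈ 1941 m/s = 1.941 km/s.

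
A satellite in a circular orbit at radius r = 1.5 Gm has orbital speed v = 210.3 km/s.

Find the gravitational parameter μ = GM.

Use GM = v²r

Convert to SI: r = 1.5 Gm = 1.5e+09 m; v = 210.3 km/s = 210300 m/s.
For a circular orbit v² = GM/r, so GM = v² · r.
GM = (210300)² · 1.5e+09 m³/s² ≈ 6.634e+19 m³/s² = 6.634 × 10^19 m³/s².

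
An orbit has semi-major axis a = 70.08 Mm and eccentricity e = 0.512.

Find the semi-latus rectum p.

Convert to SI: a = 70.08 Mm = 7.008e+07 m.
p = a (1 − e²).
p = 7.008e+07 · (1 − (0.512)²) = 7.008e+07 · 0.737856 ≈ 5.171e+07 m = 51.71 Mm.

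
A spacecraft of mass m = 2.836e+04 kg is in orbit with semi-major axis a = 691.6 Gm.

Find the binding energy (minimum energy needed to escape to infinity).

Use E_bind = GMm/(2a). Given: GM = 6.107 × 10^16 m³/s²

Convert to SI: a = 691.6 Gm = 6.916e+11 m.
Total orbital energy is E = −GMm/(2a); binding energy is E_bind = −E = GMm/(2a).
E_bind = 6.107e+16 · 2.836e+04 / (2 · 6.916e+11) J ≈ 1.252e+09 J = 1.252 GJ.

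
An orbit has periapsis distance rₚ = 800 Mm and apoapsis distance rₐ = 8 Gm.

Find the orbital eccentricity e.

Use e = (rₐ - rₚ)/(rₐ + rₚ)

Convert to SI: rₚ = 800 Mm = 8e+08 m; rₐ = 8 Gm = 8e+09 m.
e = (rₐ − rₚ) / (rₐ + rₚ).
e = (8e+09 − 8e+08) / (8e+09 + 8e+08) = 7.2e+09 / 8.8e+09 ≈ 0.8182.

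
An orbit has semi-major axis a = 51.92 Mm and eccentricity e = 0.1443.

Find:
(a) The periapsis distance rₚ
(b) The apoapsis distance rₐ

Convert to SI: a = 51.92 Mm = 5.192e+07 m.
(a) rₚ = a(1 − e) = 5.192e+07 · (1 − 0.1443) = 5.192e+07 · 0.8557 ≈ 4.443e+07 m = 44.43 Mm.
(b) rₐ = a(1 + e) = 5.192e+07 · (1 + 0.1443) = 5.192e+07 · 1.1443 ≈ 5.941e+07 m = 59.41 Mm.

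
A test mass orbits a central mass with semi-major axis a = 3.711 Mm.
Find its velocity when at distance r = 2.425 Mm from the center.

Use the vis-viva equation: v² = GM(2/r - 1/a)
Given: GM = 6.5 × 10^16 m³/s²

Convert to SI: a = 3.711 Mm = 3.711e+06 m; r = 2.425 Mm = 2.425e+06 m.
Vis-viva: v = √(GM · (2/r − 1/a)).
2/r − 1/a = 2/2.425e+06 − 1/3.711e+06 = 5.55273e-07 m⁻¹.
v = √(6.5e+16 · 5.55273e-07) m/s ≈ 1.9e+05 m/s = 190 km/s.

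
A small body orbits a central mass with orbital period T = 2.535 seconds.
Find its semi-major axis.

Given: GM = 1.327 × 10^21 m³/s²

Invert Kepler's third law: a = (GM · T² / (4π²))^(1/3).
Substituting T = 2.535 s and GM = 1.327e+21 m³/s²:
a = (1.327e+21 · (2.535)² / (4π²))^(1/3) m
a ≈ 6e+06 m = 6 Mm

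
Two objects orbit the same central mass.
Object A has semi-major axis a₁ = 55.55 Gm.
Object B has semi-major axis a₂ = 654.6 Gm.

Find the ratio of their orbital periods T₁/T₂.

Convert to SI: a₁ = 55.55 Gm = 5.555e+10 m; a₂ = 654.6 Gm = 6.546e+11 m.
From Kepler's third law, (T₁/T₂)² = (a₁/a₂)³, so T₁/T₂ = (a₁/a₂)^(3/2).
a₁/a₂ = 5.555e+10 / 6.546e+11 = 0.084861.
T₁/T₂ = (0.084861)^(3/2) ≈ 0.02472.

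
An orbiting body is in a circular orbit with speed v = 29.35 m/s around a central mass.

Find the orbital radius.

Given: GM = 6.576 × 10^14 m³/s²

For a circular orbit, v² = GM / r, so r = GM / v².
r = 6.576e+14 / (29.35)² m ≈ 7.634e+11 m = 763.4 Gm.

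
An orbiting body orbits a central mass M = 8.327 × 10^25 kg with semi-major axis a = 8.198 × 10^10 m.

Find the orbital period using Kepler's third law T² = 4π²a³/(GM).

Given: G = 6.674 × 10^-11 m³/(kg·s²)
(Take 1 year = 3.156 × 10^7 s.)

GM = G · M = 6.674e-11 · 8.327e+25 = 5.55744e+15 m³/s².
Kepler's third law: T = 2π √(a³ / GM).
Substituting a = 8.198e+10 m and GM = 5.55744e+15 m³/s²:
T = 2π √((8.198e+10)³ / 5.55744e+15) s
T ≈ 1.978e+09 s = 62.69 years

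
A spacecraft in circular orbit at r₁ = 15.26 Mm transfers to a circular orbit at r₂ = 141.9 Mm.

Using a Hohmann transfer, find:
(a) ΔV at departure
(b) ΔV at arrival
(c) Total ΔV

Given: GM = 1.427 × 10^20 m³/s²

Convert to SI: r₁ = 15.26 Mm = 1.526e+07 m; r₂ = 141.9 Mm = 1.419e+08 m.
Transfer semi-major axis: a_t = (r₁ + r₂)/2 = (1.526e+07 + 1.419e+08)/2 = 7.858e+07 m.
Circular speeds: v₁ = √(GM/r₁) = 3.05798e+06 m/s, v₂ = √(GM/r₂) = 1.00281e+06 m/s.
Transfer speeds (vis-viva v² = GM(2/r − 1/a_t)): v₁ᵗ = 4.10932e+06 m/s, v₂ᵗ = 441918 m/s.
(a) ΔV₁ = |v₁ᵗ − v₁| ≈ 1.051e+06 m/s = 1051 km/s.
(b) ΔV₂ = |v₂ − v₂ᵗ| ≈ 5.609e+05 m/s = 560.9 km/s.
(c) ΔV_total = ΔV₁ + ΔV₂ ≈ 1.612e+06 m/s = 1612 km/s.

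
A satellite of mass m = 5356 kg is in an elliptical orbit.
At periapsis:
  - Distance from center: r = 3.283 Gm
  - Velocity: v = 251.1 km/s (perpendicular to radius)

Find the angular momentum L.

Convert to SI: r = 3.283 Gm = 3.283e+09 m; v = 251.1 km/s = 251100 m/s.
Since v is perpendicular to r, L = m · v · r.
L = 5356 · 251100 · 3.283e+09 kg·m²/s ≈ 4.415e+18 kg·m²/s.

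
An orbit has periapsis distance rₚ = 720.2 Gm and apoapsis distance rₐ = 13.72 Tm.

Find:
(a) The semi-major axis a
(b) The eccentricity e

Convert to SI: rₚ = 720.2 Gm = 7.202e+11 m; rₐ = 13.72 Tm = 1.372e+13 m.
(a) a = (rₚ + rₐ) / 2 = (7.202e+11 + 1.372e+13) / 2 ≈ 7.22e+12 m = 7.22 Tm.
(b) e = (rₐ − rₚ) / (rₐ + rₚ) = (1.372e+13 − 7.202e+11) / (1.372e+13 + 7.202e+11) ≈ 0.9003.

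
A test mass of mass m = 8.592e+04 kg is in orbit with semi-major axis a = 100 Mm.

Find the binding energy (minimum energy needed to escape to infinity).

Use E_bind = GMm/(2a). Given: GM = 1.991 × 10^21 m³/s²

Convert to SI: a = 100 Mm = 1e+08 m.
Total orbital energy is E = −GMm/(2a); binding energy is E_bind = −E = GMm/(2a).
E_bind = 1.991e+21 · 8.592e+04 / (2 · 1e+08) J ≈ 8.553e+17 J = 855.3 PJ.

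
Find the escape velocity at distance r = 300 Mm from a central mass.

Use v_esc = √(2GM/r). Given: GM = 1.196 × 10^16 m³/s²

Convert to SI: r = 300 Mm = 3e+08 m.
Escape velocity comes from setting total energy to zero: ½v² − GM/r = 0 ⇒ v_esc = √(2GM / r).
v_esc = √(2 · 1.196e+16 / 3e+08) m/s ≈ 8929 m/s = 8.929 km/s.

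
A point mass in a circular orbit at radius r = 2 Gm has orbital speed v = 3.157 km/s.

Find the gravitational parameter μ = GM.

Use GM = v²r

Convert to SI: r = 2 Gm = 2e+09 m; v = 3.157 km/s = 3157 m/s.
For a circular orbit v² = GM/r, so GM = v² · r.
GM = (3157)² · 2e+09 m³/s² ≈ 1.993e+16 m³/s² = 1.993 × 10^16 m³/s².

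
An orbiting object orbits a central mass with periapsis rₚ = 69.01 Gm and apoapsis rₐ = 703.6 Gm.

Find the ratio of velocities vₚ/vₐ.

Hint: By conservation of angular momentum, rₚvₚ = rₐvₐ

Convert to SI: rₚ = 69.01 Gm = 6.901e+10 m; rₐ = 703.6 Gm = 7.036e+11 m.
Conservation of angular momentum gives rₚvₚ = rₐvₐ, so vₚ/vₐ = rₐ/rₚ.
vₚ/vₐ = 7.036e+11 / 6.901e+10 ≈ 10.2.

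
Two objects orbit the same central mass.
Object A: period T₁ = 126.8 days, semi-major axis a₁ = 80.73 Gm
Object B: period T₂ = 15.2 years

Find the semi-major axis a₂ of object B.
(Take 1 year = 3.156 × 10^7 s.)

Convert to SI: T₁ = 126.8 days = 1.09555e+07 s; a₁ = 80.73 Gm = 8.073e+10 m; T₂ = 15.2 years = 4.79712e+08 s.
Kepler's third law: (T₁/T₂)² = (a₁/a₂)³ ⇒ a₂ = a₁ · (T₂/T₁)^(2/3).
T₂/T₁ = 4.79712e+08 / 1.09555e+07 = 43.7872.
a₂ = 8.073e+10 · (43.7872)^(2/3) m ≈ 1.003e+12 m = 1.003 Tm.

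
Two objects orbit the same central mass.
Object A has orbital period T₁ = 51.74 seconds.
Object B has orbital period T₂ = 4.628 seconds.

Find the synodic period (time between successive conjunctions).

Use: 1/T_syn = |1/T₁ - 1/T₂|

T_syn = |T₁ · T₂ / (T₁ − T₂)|.
T_syn = |51.74 · 4.628 / (51.74 − 4.628)| s ≈ 5.083 s = 5.083 seconds.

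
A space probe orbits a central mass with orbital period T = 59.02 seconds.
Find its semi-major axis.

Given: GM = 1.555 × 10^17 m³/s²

Invert Kepler's third law: a = (GM · T² / (4π²))^(1/3).
Substituting T = 59.02 s and GM = 1.555e+17 m³/s²:
a = (1.555e+17 · (59.02)² / (4π²))^(1/3) m
a ≈ 2.394e+06 m = 2.394 × 10^6 m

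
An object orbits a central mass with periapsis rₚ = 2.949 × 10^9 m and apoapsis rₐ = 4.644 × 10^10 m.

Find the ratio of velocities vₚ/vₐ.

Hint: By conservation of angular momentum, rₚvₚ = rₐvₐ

Conservation of angular momentum gives rₚvₚ = rₐvₐ, so vₚ/vₐ = rₐ/rₚ.
vₚ/vₐ = 4.644e+10 / 2.949e+09 ≈ 15.75.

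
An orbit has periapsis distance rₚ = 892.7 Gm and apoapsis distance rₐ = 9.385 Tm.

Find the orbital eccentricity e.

Convert to SI: rₚ = 892.7 Gm = 8.927e+11 m; rₐ = 9.385 Tm = 9.385e+12 m.
e = (rₐ − rₚ) / (rₐ + rₚ).
e = (9.385e+12 − 8.927e+11) / (9.385e+12 + 8.927e+11) = 8.4923e+12 / 1.02777e+13 ≈ 0.8263.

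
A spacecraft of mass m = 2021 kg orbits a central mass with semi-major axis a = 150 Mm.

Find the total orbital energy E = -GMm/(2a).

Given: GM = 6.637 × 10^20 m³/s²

Convert to SI: a = 150 Mm = 1.5e+08 m.
E = −GMm / (2a).
E = −6.637e+20 · 2021 / (2 · 1.5e+08) J ≈ -4.471e+15 J = -4.471 PJ.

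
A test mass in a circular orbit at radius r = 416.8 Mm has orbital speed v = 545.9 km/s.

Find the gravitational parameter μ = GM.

Convert to SI: r = 416.8 Mm = 4.168e+08 m; v = 545.9 km/s = 545900 m/s.
For a circular orbit v² = GM/r, so GM = v² · r.
GM = (545900)² · 4.168e+08 m³/s² ≈ 1.242e+20 m³/s² = 1.242 × 10^20 m³/s².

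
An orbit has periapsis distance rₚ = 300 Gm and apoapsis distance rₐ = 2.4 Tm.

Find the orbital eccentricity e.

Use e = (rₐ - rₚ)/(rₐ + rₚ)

Convert to SI: rₚ = 300 Gm = 3e+11 m; rₐ = 2.4 Tm = 2.4e+12 m.
e = (rₐ − rₚ) / (rₐ + rₚ).
e = (2.4e+12 − 3e+11) / (2.4e+12 + 3e+11) = 2.1e+12 / 2.7e+12 ≈ 0.7778.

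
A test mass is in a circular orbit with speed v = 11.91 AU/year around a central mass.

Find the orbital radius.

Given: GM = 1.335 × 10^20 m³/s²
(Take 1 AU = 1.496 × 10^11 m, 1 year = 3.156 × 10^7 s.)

Convert to SI: v = 11.91 AU/year = 56455.5 m/s.
For a circular orbit, v² = GM / r, so r = GM / v².
r = 1.335e+20 / (56455.5)² m ≈ 4.189e+10 m = 0.28 AU.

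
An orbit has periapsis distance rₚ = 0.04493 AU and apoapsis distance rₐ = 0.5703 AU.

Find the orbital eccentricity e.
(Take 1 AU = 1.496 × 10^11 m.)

Convert to SI: rₚ = 0.04493 AU = 6.72153e+09 m; rₐ = 0.5703 AU = 8.53169e+10 m.
e = (rₐ − rₚ) / (rₐ + rₚ).
e = (8.53169e+10 − 6.72153e+09) / (8.53169e+10 + 6.72153e+09) = 7.85954e+10 / 9.20384e+10 ≈ 0.8539.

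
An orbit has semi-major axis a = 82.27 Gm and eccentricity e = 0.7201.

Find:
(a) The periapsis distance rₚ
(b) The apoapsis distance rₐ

Convert to SI: a = 82.27 Gm = 8.227e+10 m.
(a) rₚ = a(1 − e) = 8.227e+10 · (1 − 0.7201) = 8.227e+10 · 0.2799 ≈ 2.303e+10 m = 23.03 Gm.
(b) rₐ = a(1 + e) = 8.227e+10 · (1 + 0.7201) = 8.227e+10 · 1.7201 ≈ 1.415e+11 m = 141.5 Gm.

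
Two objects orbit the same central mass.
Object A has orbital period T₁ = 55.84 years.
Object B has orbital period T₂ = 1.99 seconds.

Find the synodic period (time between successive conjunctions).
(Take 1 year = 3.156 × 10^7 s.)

Convert to SI: T₁ = 55.84 years = 1.76231e+09 s.
T_syn = |T₁ · T₂ / (T₁ − T₂)|.
T_syn = |1.76231e+09 · 1.99 / (1.76231e+09 − 1.99)| s ≈ 1.99 s = 1.99 seconds.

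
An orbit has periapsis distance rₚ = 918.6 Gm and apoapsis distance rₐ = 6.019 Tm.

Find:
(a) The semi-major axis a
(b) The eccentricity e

Convert to SI: rₚ = 918.6 Gm = 9.186e+11 m; rₐ = 6.019 Tm = 6.019e+12 m.
(a) a = (rₚ + rₐ) / 2 = (9.186e+11 + 6.019e+12) / 2 ≈ 3.469e+12 m = 3.469 Tm.
(b) e = (rₐ − rₚ) / (rₐ + rₚ) = (6.019e+12 − 9.186e+11) / (6.019e+12 + 9.186e+11) ≈ 0.7352.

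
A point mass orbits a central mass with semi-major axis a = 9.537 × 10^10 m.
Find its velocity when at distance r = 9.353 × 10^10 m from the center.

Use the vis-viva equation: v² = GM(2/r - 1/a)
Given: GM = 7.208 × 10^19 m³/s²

Vis-viva: v = √(GM · (2/r − 1/a)).
2/r − 1/a = 2/9.353e+10 − 1/9.537e+10 = 1.0898e-11 m⁻¹.
v = √(7.208e+19 · 1.0898e-11) m/s ≈ 2.803e+04 m/s = 28.03 km/s.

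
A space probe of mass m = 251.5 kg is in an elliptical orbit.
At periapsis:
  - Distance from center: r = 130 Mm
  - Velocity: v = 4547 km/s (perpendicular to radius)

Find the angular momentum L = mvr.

Convert to SI: r = 130 Mm = 1.3e+08 m; v = 4547 km/s = 4.547e+06 m/s.
Since v is perpendicular to r, L = m · v · r.
L = 251.5 · 4.547e+06 · 1.3e+08 kg·m²/s ≈ 1.487e+17 kg·m²/s.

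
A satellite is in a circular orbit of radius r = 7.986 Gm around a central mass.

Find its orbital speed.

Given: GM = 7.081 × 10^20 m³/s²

Convert to SI: r = 7.986 Gm = 7.986e+09 m.
For a circular orbit, gravity supplies the centripetal force, so v = √(GM / r).
v = √(7.081e+20 / 7.986e+09) m/s ≈ 2.978e+05 m/s = 297.8 km/s.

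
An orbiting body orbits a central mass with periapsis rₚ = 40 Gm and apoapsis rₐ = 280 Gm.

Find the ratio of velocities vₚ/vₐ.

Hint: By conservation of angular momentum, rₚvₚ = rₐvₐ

Convert to SI: rₚ = 40 Gm = 4e+10 m; rₐ = 280 Gm = 2.8e+11 m.
Conservation of angular momentum gives rₚvₚ = rₐvₐ, so vₚ/vₐ = rₐ/rₚ.
vₚ/vₐ = 2.8e+11 / 4e+10 ≈ 7.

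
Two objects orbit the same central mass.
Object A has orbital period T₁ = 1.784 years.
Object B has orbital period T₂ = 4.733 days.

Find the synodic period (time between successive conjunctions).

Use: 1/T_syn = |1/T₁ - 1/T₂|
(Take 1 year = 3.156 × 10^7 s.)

Convert to SI: T₁ = 1.784 years = 5.6303e+07 s; T₂ = 4.733 days = 408931 s.
T_syn = |T₁ · T₂ / (T₁ − T₂)|.
T_syn = |5.6303e+07 · 408931 / (5.6303e+07 − 408931)| s ≈ 4.119e+05 s = 4.768 days.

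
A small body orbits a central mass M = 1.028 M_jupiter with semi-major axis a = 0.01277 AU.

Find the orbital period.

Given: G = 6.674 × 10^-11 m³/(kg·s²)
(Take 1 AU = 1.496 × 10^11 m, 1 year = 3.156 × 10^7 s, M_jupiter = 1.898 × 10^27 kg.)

Convert to SI: a = 0.01277 AU = 1.91039e+09 m; M = 1.028 M_jupiter = 1.95114e+27 kg.
GM = G · M = 6.674e-11 · 1.95114e+27 = 1.30219e+17 m³/s².
Kepler's third law: T = 2π √(a³ / GM).
Substituting a = 1.91039e+09 m and GM = 1.30219e+17 m³/s²:
T = 2π √((1.91039e+09)³ / 1.30219e+17) s
T ≈ 1.454e+06 s = 0.04607 years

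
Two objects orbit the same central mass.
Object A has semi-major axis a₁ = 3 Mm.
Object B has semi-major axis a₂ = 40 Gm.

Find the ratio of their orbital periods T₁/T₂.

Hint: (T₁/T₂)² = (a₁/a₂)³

Convert to SI: a₁ = 3 Mm = 3e+06 m; a₂ = 40 Gm = 4e+10 m.
From Kepler's third law, (T₁/T₂)² = (a₁/a₂)³, so T₁/T₂ = (a₁/a₂)^(3/2).
a₁/a₂ = 3e+06 / 4e+10 = 7.5e-05.
T₁/T₂ = (7.5e-05)^(3/2) ≈ 6.495e-07.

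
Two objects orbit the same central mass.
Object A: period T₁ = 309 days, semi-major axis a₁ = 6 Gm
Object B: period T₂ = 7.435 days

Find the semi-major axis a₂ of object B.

Convert to SI: T₁ = 309 days = 2.66976e+07 s; a₁ = 6 Gm = 6e+09 m; T₂ = 7.435 days = 642384 s.
Kepler's third law: (T₁/T₂)² = (a₁/a₂)³ ⇒ a₂ = a₁ · (T₂/T₁)^(2/3).
T₂/T₁ = 642384 / 2.66976e+07 = 0.0240615.
a₂ = 6e+09 · (0.0240615)^(2/3) m ≈ 5.001e+08 m = 500.1 Mm.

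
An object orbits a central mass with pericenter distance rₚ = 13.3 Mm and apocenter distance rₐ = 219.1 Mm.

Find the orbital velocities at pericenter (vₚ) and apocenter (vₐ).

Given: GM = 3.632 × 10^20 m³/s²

Convert to SI: rₚ = 13.3 Mm = 1.33e+07 m; rₐ = 219.1 Mm = 2.191e+08 m.
Use the vis-viva equation v² = GM(2/r − 1/a) with a = (rₚ + rₐ)/2 = (1.33e+07 + 2.191e+08)/2 = 1.162e+08 m.
vₚ = √(GM · (2/rₚ − 1/a)) = √(3.632e+20 · (2/1.33e+07 − 1/1.162e+08)) m/s ≈ 7.176e+06 m/s = 7176 km/s.
vₐ = √(GM · (2/rₐ − 1/a)) = √(3.632e+20 · (2/2.191e+08 − 1/1.162e+08)) m/s ≈ 4.356e+05 m/s = 435.6 km/s.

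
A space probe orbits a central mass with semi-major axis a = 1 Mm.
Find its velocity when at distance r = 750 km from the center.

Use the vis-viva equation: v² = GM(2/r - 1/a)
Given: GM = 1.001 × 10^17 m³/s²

Convert to SI: a = 1 Mm = 1e+06 m; r = 750 km = 750000 m.
Vis-viva: v = √(GM · (2/r − 1/a)).
2/r − 1/a = 2/750000 − 1/1e+06 = 1.66667e-06 m⁻¹.
v = √(1.001e+17 · 1.66667e-06) m/s ≈ 4.085e+05 m/s = 408.5 km/s.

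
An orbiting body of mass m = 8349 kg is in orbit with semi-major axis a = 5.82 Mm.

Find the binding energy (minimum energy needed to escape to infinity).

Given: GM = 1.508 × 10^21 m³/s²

Convert to SI: a = 5.82 Mm = 5.82e+06 m.
Total orbital energy is E = −GMm/(2a); binding energy is E_bind = −E = GMm/(2a).
E_bind = 1.508e+21 · 8349 / (2 · 5.82e+06) J ≈ 1.082e+18 J = 1.082 EJ.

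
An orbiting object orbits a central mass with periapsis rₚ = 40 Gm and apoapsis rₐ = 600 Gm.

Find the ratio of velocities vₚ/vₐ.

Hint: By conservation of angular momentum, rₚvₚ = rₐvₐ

Convert to SI: rₚ = 40 Gm = 4e+10 m; rₐ = 600 Gm = 6e+11 m.
Conservation of angular momentum gives rₚvₚ = rₐvₐ, so vₚ/vₐ = rₐ/rₚ.
vₚ/vₐ = 6e+11 / 4e+10 ≈ 15.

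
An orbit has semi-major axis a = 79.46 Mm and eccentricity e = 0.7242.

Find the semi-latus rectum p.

Convert to SI: a = 79.46 Mm = 7.946e+07 m.
p = a (1 − e²).
p = 7.946e+07 · (1 − (0.7242)²) = 7.946e+07 · 0.475534 ≈ 3.779e+07 m = 37.79 Mm.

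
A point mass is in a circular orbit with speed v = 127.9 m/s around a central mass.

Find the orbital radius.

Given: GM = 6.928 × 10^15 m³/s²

For a circular orbit, v² = GM / r, so r = GM / v².
r = 6.928e+15 / (127.9)² m ≈ 4.235e+11 m = 4.235 × 10^11 m.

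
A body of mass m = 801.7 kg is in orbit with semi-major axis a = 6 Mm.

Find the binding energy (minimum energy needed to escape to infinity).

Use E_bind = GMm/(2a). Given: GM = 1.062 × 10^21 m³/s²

Convert to SI: a = 6 Mm = 6e+06 m.
Total orbital energy is E = −GMm/(2a); binding energy is E_bind = −E = GMm/(2a).
E_bind = 1.062e+21 · 801.7 / (2 · 6e+06) J ≈ 7.095e+16 J = 70.95 PJ.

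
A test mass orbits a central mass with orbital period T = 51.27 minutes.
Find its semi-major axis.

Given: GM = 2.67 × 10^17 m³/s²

Convert to SI: T = 51.27 minutes = 3076.2 s.
Invert Kepler's third law: a = (GM · T² / (4π²))^(1/3).
Substituting T = 3076.2 s and GM = 2.67e+17 m³/s²:
a = (2.67e+17 · (3076.2)² / (4π²))^(1/3) m
a ≈ 4e+07 m = 40 Mm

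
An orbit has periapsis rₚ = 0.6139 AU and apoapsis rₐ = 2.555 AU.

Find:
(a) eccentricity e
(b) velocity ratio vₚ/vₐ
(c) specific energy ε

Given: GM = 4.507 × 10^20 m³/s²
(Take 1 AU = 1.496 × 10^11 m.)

Convert to SI: rₚ = 0.6139 AU = 9.18394e+10 m; rₐ = 2.555 AU = 3.82228e+11 m.
(a) e = (rₐ − rₚ)/(rₐ + rₚ) = (3.82228e+11 − 9.18394e+10)/(3.82228e+11 + 9.18394e+10) ≈ 0.6125
(b) Conservation of angular momentum (rₚvₚ = rₐvₐ) gives vₚ/vₐ = rₐ/rₚ = 3.82228e+11/9.18394e+10 ≈ 4.162
(c) With a = (rₚ + rₐ)/2 = 2.37034e+11 m, ε = −GM/(2a) = −4.507e+20/(2 · 2.37034e+11) J/kg ≈ -9.507e+08 J/kg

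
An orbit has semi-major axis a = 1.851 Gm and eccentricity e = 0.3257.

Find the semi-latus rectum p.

Convert to SI: a = 1.851 Gm = 1.851e+09 m.
p = a (1 − e²).
p = 1.851e+09 · (1 − (0.3257)²) = 1.851e+09 · 0.89392 ≈ 1.655e+09 m = 1.655 Gm.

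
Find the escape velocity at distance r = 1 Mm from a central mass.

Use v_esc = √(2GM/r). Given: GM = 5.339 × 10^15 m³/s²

Convert to SI: r = 1 Mm = 1e+06 m.
Escape velocity comes from setting total energy to zero: ½v² − GM/r = 0 ⇒ v_esc = √(2GM / r).
v_esc = √(2 · 5.339e+15 / 1e+06) m/s ≈ 1.033e+05 m/s = 103.3 km/s.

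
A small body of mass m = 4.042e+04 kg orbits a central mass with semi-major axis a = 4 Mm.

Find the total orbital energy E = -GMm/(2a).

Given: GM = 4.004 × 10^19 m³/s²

Convert to SI: a = 4 Mm = 4e+06 m.
E = −GMm / (2a).
E = −4.004e+19 · 4.042e+04 / (2 · 4e+06) J ≈ -2.023e+17 J = -202.3 PJ.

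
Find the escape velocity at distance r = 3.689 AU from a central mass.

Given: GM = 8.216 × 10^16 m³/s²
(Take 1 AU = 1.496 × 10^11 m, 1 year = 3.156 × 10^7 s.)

Convert to SI: r = 3.689 AU = 5.51874e+11 m.
Escape velocity comes from setting total energy to zero: ½v² − GM/r = 0 ⇒ v_esc = √(2GM / r).
v_esc = √(2 · 8.216e+16 / 5.51874e+11) m/s ≈ 545.7 m/s = 0.1151 AU/year.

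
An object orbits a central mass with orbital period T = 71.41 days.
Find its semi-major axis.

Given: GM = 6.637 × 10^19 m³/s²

Convert to SI: T = 71.41 days = 6.16982e+06 s.
Invert Kepler's third law: a = (GM · T² / (4π²))^(1/3).
Substituting T = 6.16982e+06 s and GM = 6.637e+19 m³/s²:
a = (6.637e+19 · (6.16982e+06)² / (4π²))^(1/3) m
a ≈ 4e+10 m = 40 Gm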